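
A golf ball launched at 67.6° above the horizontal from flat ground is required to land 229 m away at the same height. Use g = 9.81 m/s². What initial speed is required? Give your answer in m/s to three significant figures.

On level ground R = v₀² sin 2θ / g ⇒ v₀ = √(gR / sin 2θ).
v₀ = √(9.81 × 229 / sin 135.2°) = √(2246 / 0.7046) = √3188.2 = 56.46 m/s.

56.5 m/s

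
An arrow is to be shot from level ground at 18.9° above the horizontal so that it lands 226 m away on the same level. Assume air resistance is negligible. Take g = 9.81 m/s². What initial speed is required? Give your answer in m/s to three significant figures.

On level ground R = v₀² sin 2θ / g ⇒ v₀ = √(gR / sin 2θ).
v₀ = √(9.81 × 226 / sin 37.80°) = √(2217 / 0.6129) = √3617.3 = 60.14 m/s.

60.1 m/s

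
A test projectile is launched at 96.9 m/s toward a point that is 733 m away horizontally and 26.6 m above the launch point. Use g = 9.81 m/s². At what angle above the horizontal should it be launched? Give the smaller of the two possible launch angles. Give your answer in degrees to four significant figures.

Trajectory: y = x tanθ − g x² (1 + tan²θ)/(2v₀²). With x = 733, y = 26.6, v₀ = 96.9, g = 9.81:
280.7 tan²θ − 733 tanθ + (307.3) = 0.
tanθ = [733 ± √(733² − 4 × 280.7 × (307.3))] / (2 × 280.7) = (733 ± 438.5) / 561.3, giving tanθ = 0.5246 or 2.087.
θ = 27.68° or 64.40°; the smaller is 27.68°.

27.68°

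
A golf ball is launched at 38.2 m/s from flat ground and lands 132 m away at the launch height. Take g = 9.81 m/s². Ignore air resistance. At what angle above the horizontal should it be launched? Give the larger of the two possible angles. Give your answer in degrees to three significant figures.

58.7°

R = v₀² sin 2θ / g gives sin 2θ = gR/v₀² = 9.81·132/38.2² = 0.8874.
2θ = 62.55° or 180° − 62.55° = 117.5°, so θ = 31.27° or 58.73°.
The larger angle is 58.73°.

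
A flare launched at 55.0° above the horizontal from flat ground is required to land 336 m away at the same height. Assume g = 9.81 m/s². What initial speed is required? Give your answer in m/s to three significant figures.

Level-ground range: R = v₀² sin(2θ)/g, so v₀ = √(gR / sin 2θ).
v₀ = √(9.81 × 336 / sin 110.0°) = √(3296 / 0.9397) = √3507.7 = 59.23 m/s.

59.2 m/s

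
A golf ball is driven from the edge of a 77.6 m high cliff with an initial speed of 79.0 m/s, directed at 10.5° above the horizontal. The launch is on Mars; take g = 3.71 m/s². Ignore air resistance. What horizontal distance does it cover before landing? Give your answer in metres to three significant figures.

887 m

Components: vₓ = 79.00 cos 10.5° = 77.68 m/s, v_y0 = 79.00 sin 10.5° = 14.40 m/s.
With up positive and y = 0 at the ground: y(t) = 77.6 + (14.40) t − 1.855 t². Setting y = 0 and taking the positive root: t = [14.40 + √(14.40² + 2·3.71·77.6)] / 3.71 = (14.40 + 27.98) / 3.71 = 11.42 s.
Horizontal distance: R = vₓ t = 77.68 × 11.42 = 887.3 m.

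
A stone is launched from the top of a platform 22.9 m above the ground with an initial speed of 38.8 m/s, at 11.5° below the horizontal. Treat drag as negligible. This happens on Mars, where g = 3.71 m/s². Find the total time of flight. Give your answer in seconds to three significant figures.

Horizontal component vₓ = 38.80 cos 11.5° = 38.02 m/s; vertical v_y0 = −7.735 m/s (downward).
Vertical motion (up positive, ground at y = 0): 1.855 t² − (−7.735) t − 22.9 = 0, so t = (−7.735 + √(7.735² + 2·3.71·22.9)) / 3.71 = (−7.735 + 15.16) / 3.71 = 2.001 s.

2.00 s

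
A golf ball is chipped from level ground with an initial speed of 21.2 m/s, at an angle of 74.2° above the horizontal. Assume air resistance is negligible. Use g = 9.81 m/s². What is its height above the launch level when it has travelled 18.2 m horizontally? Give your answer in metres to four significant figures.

Components: vₓ = 21.20 cos 74.2° = 5.772 m/s, v_y0 = 21.20 sin 74.2° = 20.40 m/s.
At x = 18.2 m, t = x/vₓ = 18.2/5.772 = 3.153 s.
Height: y = v_y0 t − ½ g t² = 20.40 × 3.153 − 4.905 × 3.153² = 64.32 − 48.76 = 15.56 m.

15.56 m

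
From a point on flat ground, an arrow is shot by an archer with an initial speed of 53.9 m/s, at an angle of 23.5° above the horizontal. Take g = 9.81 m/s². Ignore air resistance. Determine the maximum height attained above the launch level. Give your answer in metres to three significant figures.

23.5 m

vₓ = 53.90 cos 23.5° = 49.43 m/s; v_y0 = 53.90 sin 23.5° = 21.49 m/s.
Peak height H = v_y0² / (2g) = 461.93 / 19.62 = 23.54 m.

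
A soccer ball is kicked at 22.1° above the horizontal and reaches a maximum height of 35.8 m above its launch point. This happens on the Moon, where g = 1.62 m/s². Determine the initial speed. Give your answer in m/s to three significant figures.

At the peak v_y = 0, so v_y0 = √(2gH) = √(2 × 1.62 × 35.8) = 10.77 m/s.
v_y0 = v₀ sin θ ⇒ v₀ = 10.77 / sin 22.1° = 28.63 m/s.

28.6 m/s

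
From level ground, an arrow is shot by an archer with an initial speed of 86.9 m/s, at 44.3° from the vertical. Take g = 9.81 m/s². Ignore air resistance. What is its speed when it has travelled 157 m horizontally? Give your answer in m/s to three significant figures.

Horizontal component vₓ = 86.90 sin 44.3° = 60.69 m/s; vertical v_y0 = 86.90 cos 44.3° = 62.19 m/s.
x = vₓ t ⇒ t = 157/60.69 = 2.587 s.
Vertical velocity there: v_y = v_y0 − g t = 62.19 − 9.81 × 2.587 = 36.82 m/s.
Speed: √(vₓ² + v_y²) = √(60.69² + 36.82²) = 70.99 m/s.

71.0 m/s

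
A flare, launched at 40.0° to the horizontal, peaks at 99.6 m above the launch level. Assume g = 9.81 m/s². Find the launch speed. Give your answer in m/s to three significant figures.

68.8 m/s

At the peak v_y = 0, so v_y0 = √(2gH) = √(2 × 9.81 × 99.6) = 44.21 m/s.
v_y0 = v₀ sin θ ⇒ v₀ = 44.21 / sin 40.0° = 68.77 m/s.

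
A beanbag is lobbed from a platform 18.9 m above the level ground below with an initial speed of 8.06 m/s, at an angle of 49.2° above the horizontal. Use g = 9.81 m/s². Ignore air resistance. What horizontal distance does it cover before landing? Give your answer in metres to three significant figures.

Resolve: vₓ = 8.060 cos 49.2° = 5.267 m/s and v_y0 = 8.060 sin 49.2° = 6.101 m/s.
The projectile lands when y = 18.9 + (6.101) t − ½·9.81·t² = 0. Positive root: t = (6.101 + √(6.101² + 2·9.81·18.9)) / 9.81 = (6.101 + 20.20) / 9.81 = 2.681 s.
Horizontal distance: R = vₓ t = 5.267 × 2.681 = 14.12 m.

14.1 m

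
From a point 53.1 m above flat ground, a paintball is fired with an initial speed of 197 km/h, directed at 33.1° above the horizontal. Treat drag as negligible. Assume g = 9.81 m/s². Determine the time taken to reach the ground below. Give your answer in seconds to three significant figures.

Convert: 197 km/h = 197/3.6 = 54.72 m/s.
Components: vₓ = 54.72 cos 33.1° = 45.84 m/s, v_y0 = 54.72 sin 33.1° = 29.88 m/s.
Vertical motion (up positive, ground at y = 0): 4.905 t² − (29.88) t − 53.1 = 0, so t = (29.88 + √(29.88² + 2·9.81·53.1)) / 9.81 = (29.88 + 43.99) / 9.81 = 7.530 s.

7.53 s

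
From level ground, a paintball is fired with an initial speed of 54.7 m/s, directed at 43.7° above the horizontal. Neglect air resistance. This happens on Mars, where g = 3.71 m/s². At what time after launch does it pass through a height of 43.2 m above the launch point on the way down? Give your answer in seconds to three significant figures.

Components: vₓ = 54.70 cos 43.7° = 39.55 m/s, v_y0 = 54.70 sin 43.7° = 37.79 m/s.
Set y = v_y0 t − ½ g t² = 43.2: 1.855 t² − 37.79 t + 43.2 = 0.
Quadratic formula: t = (37.79 ± √1107.6) / 3.71 = (37.79 ± 33.28) / 3.71 → t = 1.216 s or 19.16 s.
The descending-branch root is 19.16 s.

19.2 s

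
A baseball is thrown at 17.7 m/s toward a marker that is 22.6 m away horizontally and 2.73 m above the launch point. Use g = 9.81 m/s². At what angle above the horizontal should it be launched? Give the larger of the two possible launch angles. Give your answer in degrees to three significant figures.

Trajectory: y = x tanθ − g x² (1 + tan²θ)/(2v₀²). With x = 22.6, y = 2.73, v₀ = 17.7, g = 9.81:
7.997 tan²θ − 22.6 tanθ + (10.73) = 0.
tanθ = [22.6 ± √(22.6² − 4 × 7.997 × (10.73))] / (2 × 7.997) = (22.6 ± 12.95) / 15.99, giving tanθ = 0.6035 or 2.223.
θ = 31.11° or 65.78°; the larger is 65.78°.

65.8°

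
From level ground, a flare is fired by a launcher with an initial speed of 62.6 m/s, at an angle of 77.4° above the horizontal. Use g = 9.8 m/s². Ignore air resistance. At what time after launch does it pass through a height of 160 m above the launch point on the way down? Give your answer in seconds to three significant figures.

Horizontal component vₓ = 62.60 cos 77.4° = 13.66 m/s; vertical v_y0 = 62.60 sin 77.4° = 61.09 m/s.
Require v_y0 t − ½ g t² = 160, i.e. 4.900 t² − 61.09 t + 160 = 0.
t = [61.09 ± √(61.09² − 2·9.80·160)] / 9.80 = (61.09 ± 24.42) / 9.80, so t = 3.742 s or t = 8.726 s.
The descending-branch root is 8.726 s.

8.73 s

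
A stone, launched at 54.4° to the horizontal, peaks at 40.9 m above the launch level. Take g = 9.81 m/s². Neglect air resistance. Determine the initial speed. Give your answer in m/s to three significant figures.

At the peak v_y = 0, so v_y0 = √(2gH) = √(2 × 9.81 × 40.9) = 28.33 m/s.
v_y0 = v₀ sin θ ⇒ v₀ = 28.33 / sin 54.4° = 34.84 m/s.

34.8 m/s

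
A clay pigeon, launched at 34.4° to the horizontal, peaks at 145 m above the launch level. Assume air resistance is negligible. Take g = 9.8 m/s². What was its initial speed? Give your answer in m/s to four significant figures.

94.36 m/s

At the peak v_y = 0, so v_y0 = √(2gH) = √(2 × 9.80 × 145) = 53.31 m/s.
v_y0 = v₀ sin θ ⇒ v₀ = 53.31 / sin 34.4° = 94.36 m/s.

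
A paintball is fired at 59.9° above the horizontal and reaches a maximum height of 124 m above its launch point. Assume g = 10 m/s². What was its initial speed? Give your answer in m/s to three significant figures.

At the peak v_y = 0, so v_y0 = √(2gH) = √(2 × 10.0 × 124) = 49.80 m/s.
v_y0 = v₀ sin θ ⇒ v₀ = 49.80 / sin 59.9° = 57.56 m/s.

57.6 m/s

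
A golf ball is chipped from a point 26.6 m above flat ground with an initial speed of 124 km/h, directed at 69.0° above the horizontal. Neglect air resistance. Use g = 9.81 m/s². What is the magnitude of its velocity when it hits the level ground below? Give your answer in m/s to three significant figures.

41.3 m/s

Convert: 124 km/h = 124/3.6 = 34.44 m/s.
Components: vₓ = 34.44 cos 69.0° = 12.34 m/s, v_y0 = 34.44 sin 69.0° = 32.16 m/s.
With up positive and y = 0 at the ground: y(t) = 26.6 + (32.16) t − 4.905 t². Setting y = 0 and taking the positive root: t = [32.16 + √(32.16² + 2·9.81·26.6)] / 9.81 = (32.16 + 39.45) / 9.81 = 7.299 s.
Vertical velocity at impact: v_y = v_y0 − g t = 32.16 − 9.81 × 7.299 = −39.45 m/s.
Speed: |v| = √(vₓ² + v_y²) = √(12.34² + 39.45²) = 41.33 m/s.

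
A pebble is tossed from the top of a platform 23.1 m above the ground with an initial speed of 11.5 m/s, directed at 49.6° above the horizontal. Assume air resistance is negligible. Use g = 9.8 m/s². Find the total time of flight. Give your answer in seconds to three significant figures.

Resolve: vₓ = 11.50 cos 49.6° = 7.453 m/s and v_y0 = 11.50 sin 49.6° = 8.758 m/s.
Vertical motion (up positive, ground at y = 0): 4.900 t² − (8.758) t − 23.1 = 0, so t = (8.758 + √(8.758² + 2·9.80·23.1)) / 9.80 = (8.758 + 23.01) / 9.80 = 3.242 s.

3.24 s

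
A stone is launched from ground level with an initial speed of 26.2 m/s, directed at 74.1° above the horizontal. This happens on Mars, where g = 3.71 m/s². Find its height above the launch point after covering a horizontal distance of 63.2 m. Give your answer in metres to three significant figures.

78.1 m

Horizontal component vₓ = 26.20 cos 74.1° = 7.178 m/s; vertical v_y0 = 26.20 sin 74.1° = 25.20 m/s.
Time to reach x = 63.2 m: t = x/vₓ = 63.2/7.178 = 8.805 s.
Height: y = v_y0 t − ½ g t² = 25.20 × 8.805 − 1.855 × 8.805² = 221.9 − 143.8 = 78.05 m.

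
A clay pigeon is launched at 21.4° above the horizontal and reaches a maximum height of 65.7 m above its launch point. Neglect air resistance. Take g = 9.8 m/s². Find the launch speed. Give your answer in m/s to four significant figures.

At the peak v_y = 0, so v_y0 = √(2gH) = √(2 × 9.80 × 65.7) = 35.88 m/s.
v_y0 = v₀ sin θ ⇒ v₀ = 35.88 / sin 21.4° = 98.35 m/s.

98.35 m/s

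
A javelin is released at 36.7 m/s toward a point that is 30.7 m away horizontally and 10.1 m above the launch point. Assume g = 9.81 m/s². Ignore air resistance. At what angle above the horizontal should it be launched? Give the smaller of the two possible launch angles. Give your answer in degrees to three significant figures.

Trajectory: y = x tanθ − g x² (1 + tan²θ)/(2v₀²). With x = 30.7, y = 10.1, v₀ = 36.7, g = 9.81:
3.432 tan²θ − 30.7 tanθ + (13.53) = 0.
tanθ = [30.7 ± √(30.7² − 4 × 3.432 × (13.53))] / (2 × 3.432) = (30.7 ± 27.51) / 6.865, giving tanθ = 0.4650 or 8.480.
θ = 24.94° or 83.27°; the smaller is 24.94°.

24.9°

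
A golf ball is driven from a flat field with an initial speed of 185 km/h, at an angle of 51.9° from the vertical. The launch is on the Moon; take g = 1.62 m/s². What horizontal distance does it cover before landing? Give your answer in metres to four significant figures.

Convert: 185 km/h = 185/3.6 = 51.39 m/s.
Horizontal component vₓ = 51.39 sin 51.9° = 40.44 m/s; vertical v_y0 = 51.39 cos 51.9° = 31.71 m/s.
Flight time T = 2 v_y0 / g = 39.15 s.
Range: R = vₓ T = 40.44 × 39.15 = 1583 m.

1583 m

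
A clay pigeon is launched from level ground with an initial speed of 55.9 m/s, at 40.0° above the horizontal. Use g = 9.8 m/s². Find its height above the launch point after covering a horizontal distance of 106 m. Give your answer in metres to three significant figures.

58.9 m

Resolve: vₓ = 55.90 cos 40.0° = 42.82 m/s and v_y0 = 55.90 sin 40.0° = 35.93 m/s.
At x = 106 m, t = x/vₓ = 106/42.82 = 2.475 s.
Height: y = v_y0 t − ½ g t² = 35.93 × 2.475 − 4.900 × 2.475² = 88.94 − 30.02 = 58.92 m.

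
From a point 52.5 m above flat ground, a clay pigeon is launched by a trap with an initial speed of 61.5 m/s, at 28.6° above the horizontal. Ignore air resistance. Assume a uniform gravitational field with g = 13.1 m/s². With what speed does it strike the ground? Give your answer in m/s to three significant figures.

Horizontal component vₓ = 61.50 cos 28.6° = 54.00 m/s; vertical v_y0 = 61.50 sin 28.6° = 29.44 m/s.
With up positive and y = 0 at the ground: y(t) = 52.5 + (29.44) t − 6.550 t². Setting y = 0 and taking the positive root: t = [29.44 + √(29.44² + 2·13.1·52.5)] / 13.1 = (29.44 + 47.35) / 13.1 = 5.862 s.
Vertical velocity at impact: v_y = v_y0 − g t = 29.44 − 13.1 × 5.862 = −47.35 m/s.
Speed: |v| = √(vₓ² + v_y²) = √(54.00² + 47.35²) = 71.82 m/s.

71.8 m/s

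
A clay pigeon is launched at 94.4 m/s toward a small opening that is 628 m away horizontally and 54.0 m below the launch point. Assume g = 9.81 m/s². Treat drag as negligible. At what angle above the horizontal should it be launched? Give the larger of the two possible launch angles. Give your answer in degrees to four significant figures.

Trajectory: y = x tanθ − g x² (1 + tan²θ)/(2v₀²). With x = 628, y = −54.0, v₀ = 94.4, g = 9.81:
217.1 tan²θ − 628 tanθ + (163.1) = 0.
tanθ = [628 ± √(628² − 4 × 217.1 × (163.1))] / (2 × 217.1) = (628 ± 502.8) / 434.2, giving tanθ = 0.2884 or 2.605.
θ = 16.09° or 69.00°; the larger is 69.00°.

69.00°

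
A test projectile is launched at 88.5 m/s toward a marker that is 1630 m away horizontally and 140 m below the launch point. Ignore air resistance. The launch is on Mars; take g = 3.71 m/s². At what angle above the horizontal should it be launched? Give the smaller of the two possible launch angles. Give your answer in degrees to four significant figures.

Trajectory: y = x tanθ − g x² (1 + tan²θ)/(2v₀²). With x = 1630, y = −140, v₀ = 88.5, g = 3.71:
629.3 tan²θ − 1630 tanθ + (489.3) = 0.
tanθ = [1630 ± √(1630² − 4 × 629.3 × (489.3))] / (2 × 629.3) = (1630 ± 1194) / 1259, giving tanθ = 0.3465 or 2.244.
θ = 19.11° or 65.98°; the smaller is 19.11°.

19.11°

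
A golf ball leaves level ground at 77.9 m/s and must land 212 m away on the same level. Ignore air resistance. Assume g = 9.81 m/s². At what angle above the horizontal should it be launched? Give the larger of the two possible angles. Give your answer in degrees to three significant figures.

80.0°

Level-ground range R = v₀² sin(2θ)/g ⇒ sin(2θ) = gR/v₀² = 9.81 × 212 / 77.9² = 0.3427.
2θ = 20.04° or 180° − 20.04° = 160.0°, so θ = 10.02° or 79.98°.
The larger angle is 79.98°.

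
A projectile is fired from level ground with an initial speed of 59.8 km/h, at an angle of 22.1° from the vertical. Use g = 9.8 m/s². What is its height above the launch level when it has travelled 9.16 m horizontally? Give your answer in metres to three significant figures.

12.0 m

Convert: 59.8 km/h = 59.8/3.6 = 16.61 m/s.
Horizontal component vₓ = 16.61 sin 22.1° = 6.250 m/s; vertical v_y0 = 16.61 cos 22.1° = 15.39 m/s.
Time to reach x = 9.16 m: t = x/vₓ = 9.16/6.250 = 1.466 s.
Height: y = v_y0 t − ½ g t² = 15.39 × 1.466 − 4.900 × 1.466² = 22.56 − 10.53 = 12.03 m.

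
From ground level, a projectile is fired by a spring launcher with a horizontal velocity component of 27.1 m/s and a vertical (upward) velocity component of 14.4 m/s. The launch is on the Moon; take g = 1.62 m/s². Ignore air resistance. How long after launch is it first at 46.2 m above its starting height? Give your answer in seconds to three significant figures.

4.20 s

Set y = v_y0 t − ½ g t² = 46.2: 0.8100 t² − 14.40 t + 46.2 = 0.
t = [14.40 ± √(14.40² − 2·1.62·46.2)] / 1.62 = (14.40 ± 7.594) / 1.62, so t = 4.201 s or t = 13.58 s.
The first (ascending) time is 4.201 s.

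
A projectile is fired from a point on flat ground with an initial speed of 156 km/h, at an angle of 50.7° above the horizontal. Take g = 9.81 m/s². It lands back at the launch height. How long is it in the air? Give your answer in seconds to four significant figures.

Convert: 156 km/h = 156/3.6 = 43.33 m/s.
Horizontal component vₓ = 43.33 cos 50.7° = 27.45 m/s; vertical v_y0 = 43.33 sin 50.7° = 33.53 m/s.
Landing at launch height ⇒ T = 2 v_y0 / g = 2 × 33.53 / 9.81 = 6.837 s.

6.837 s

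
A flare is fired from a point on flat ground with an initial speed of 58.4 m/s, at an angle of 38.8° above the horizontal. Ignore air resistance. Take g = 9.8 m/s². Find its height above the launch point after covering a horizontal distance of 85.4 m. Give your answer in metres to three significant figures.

51.4 m

Horizontal component vₓ = 58.40 cos 38.8° = 45.51 m/s; vertical v_y0 = 58.40 sin 38.8° = 36.59 m/s.
x = vₓ t ⇒ t = 85.4/45.51 = 1.876 s.
Height: y = v_y0 t − ½ g t² = 36.59 × 1.876 − 4.900 × 1.876² = 68.66 − 17.25 = 51.41 m.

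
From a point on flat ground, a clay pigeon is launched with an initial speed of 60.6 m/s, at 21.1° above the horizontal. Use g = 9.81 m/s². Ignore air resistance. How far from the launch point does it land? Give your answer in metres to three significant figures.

251 m

Resolve: vₓ = 60.60 cos 21.1° = 56.54 m/s and v_y0 = 60.60 sin 21.1° = 21.82 m/s.
Flight time T = 2 v_y0 / g = 4.448 s.
Range: R = vₓ T = 56.54 × 4.448 = 251.5 m.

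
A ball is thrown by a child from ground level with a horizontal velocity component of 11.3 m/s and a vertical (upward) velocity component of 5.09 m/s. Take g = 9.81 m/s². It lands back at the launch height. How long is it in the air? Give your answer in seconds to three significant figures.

Time of flight on level ground: T = 2 v_y0 / g = 2 × 5.090 / 9.81 = 1.038 s.

1.04 s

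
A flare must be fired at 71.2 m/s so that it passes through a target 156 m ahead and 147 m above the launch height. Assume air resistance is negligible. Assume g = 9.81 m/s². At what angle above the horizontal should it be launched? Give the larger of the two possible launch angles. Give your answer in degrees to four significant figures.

79.20°

Trajectory: y = x tanθ − g x² (1 + tan²θ)/(2v₀²). With x = 156, y = 147, v₀ = 71.2, g = 9.81:
23.55 tan²θ − 156 tanθ + (170.5) = 0.
tanθ = [156 ± √(156² − 4 × 23.55 × (170.5))] / (2 × 23.55) = (156 ± 90.96) / 47.09, giving tanθ = 1.381 or 5.244.
θ = 54.10° or 79.20°; the larger is 79.20°.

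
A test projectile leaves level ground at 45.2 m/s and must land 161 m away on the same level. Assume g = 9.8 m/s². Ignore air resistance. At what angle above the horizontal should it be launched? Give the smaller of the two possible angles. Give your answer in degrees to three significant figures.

25.3°

From R = (v₀²/g) sin 2θ: sin 2θ = 9.80 × 161 / 2043.0 = 0.7723.
2θ = 50.56° or 180° − 50.56° = 129.4°, so θ = 25.28° or 64.72°.
The smaller angle is 25.28°.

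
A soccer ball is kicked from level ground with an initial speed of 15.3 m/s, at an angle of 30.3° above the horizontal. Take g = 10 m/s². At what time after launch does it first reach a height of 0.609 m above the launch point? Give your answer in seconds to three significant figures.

0.0834 s

Components: vₓ = 15.30 cos 30.3° = 13.21 m/s, v_y0 = 15.30 sin 30.3° = 7.719 m/s.
Require v_y0 t − ½ g t² = 0.609, i.e. 5.000 t² − 7.719 t + 0.609 = 0.
t = [7.719 ± √(7.719² − 2·10.0·0.609)] / 10.0 = (7.719 ± 6.885) / 10.0, so t = 0.08340 s or t = 1.460 s.
The first (ascending) time is 0.08340 s.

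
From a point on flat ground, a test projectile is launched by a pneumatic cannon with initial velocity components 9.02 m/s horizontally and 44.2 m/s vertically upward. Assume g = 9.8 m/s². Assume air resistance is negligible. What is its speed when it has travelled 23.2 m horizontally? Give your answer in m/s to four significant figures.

Time to reach x = 23.2 m: t = x/vₓ = 23.2/9.020 = 2.572 s.
Vertical velocity there: v_y = v_y0 − g t = 44.20 − 9.80 × 2.572 = 18.99 m/s.
Speed: √(vₓ² + v_y²) = √(9.020² + 18.99²) = 21.03 m/s.

21.03 m/s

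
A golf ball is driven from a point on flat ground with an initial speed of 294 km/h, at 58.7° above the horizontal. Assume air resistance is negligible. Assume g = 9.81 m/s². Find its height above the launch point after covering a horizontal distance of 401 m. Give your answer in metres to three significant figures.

221 m

Convert: 294 km/h = 294/3.6 = 81.67 m/s.
vₓ = 81.67 cos 58.7° = 42.43 m/s; v_y0 = 81.67 sin 58.7° = 69.78 m/s.
At x = 401 m, t = x/vₓ = 401/42.43 = 9.451 s.
Height: y = v_y0 t − ½ g t² = 69.78 × 9.451 − 4.905 × 9.451² = 659.5 − 438.2 = 221.4 m.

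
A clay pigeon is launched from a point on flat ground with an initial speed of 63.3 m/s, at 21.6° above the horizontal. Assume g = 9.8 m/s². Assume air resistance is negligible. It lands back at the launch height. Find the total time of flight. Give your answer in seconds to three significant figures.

4.76 s

Resolve: vₓ = 63.30 cos 21.6° = 58.85 m/s and v_y0 = 63.30 sin 21.6° = 23.30 m/s.
Landing at launch height ⇒ T = 2 v_y0 / g = 2 × 23.30 / 9.80 = 4.756 s.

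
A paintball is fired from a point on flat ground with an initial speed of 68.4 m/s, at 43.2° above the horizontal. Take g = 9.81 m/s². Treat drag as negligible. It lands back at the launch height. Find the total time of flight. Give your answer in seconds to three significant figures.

9.55 s

Horizontal component vₓ = 68.40 cos 43.2° = 49.86 m/s; vertical v_y0 = 68.40 sin 43.2° = 46.82 m/s.
Landing at launch height ⇒ T = 2 v_y0 / g = 2 × 46.82 / 9.81 = 9.546 s.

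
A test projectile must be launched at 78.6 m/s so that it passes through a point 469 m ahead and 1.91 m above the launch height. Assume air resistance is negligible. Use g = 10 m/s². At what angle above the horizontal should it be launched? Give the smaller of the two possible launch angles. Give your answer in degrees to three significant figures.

Trajectory: y = x tanθ − g x² (1 + tan²θ)/(2v₀²). With x = 469, y = 1.91, v₀ = 78.6, g = 10.0:
178.0 tan²θ − 469 tanθ + (179.9) = 0.
tanθ = [469 ± √(469² − 4 × 178.0 × (179.9))] / (2 × 178.0) = (469 ± 303.0) / 356.0, giving tanθ = 0.4661 or 2.168.
θ = 24.99° or 65.24°; the smaller is 24.99°.

25.0°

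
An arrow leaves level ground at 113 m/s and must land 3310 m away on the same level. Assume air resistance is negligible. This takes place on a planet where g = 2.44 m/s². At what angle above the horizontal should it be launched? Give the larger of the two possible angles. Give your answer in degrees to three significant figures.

70.4°

Level-ground range R = v₀² sin(2θ)/g ⇒ sin(2θ) = gR/v₀² = 2.44 × 3310 / 113² = 0.6325.
2θ = 39.23° or 180° − 39.23° = 140.8°, so θ = 19.62° or 70.38°.
The larger angle is 70.38°.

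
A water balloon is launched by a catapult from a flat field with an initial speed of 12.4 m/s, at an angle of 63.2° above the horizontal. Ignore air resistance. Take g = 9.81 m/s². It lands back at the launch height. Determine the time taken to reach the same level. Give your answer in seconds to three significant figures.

Resolve: vₓ = 12.40 cos 63.2° = 5.591 m/s and v_y0 = 12.40 sin 63.2° = 11.07 m/s.
It returns to y = 0 when t = 2 v_y0 / g = 2(11.07)/9.81 = 2.256 s.

2.26 s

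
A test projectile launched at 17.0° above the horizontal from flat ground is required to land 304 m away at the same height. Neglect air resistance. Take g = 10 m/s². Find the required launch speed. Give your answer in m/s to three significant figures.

73.7 m/s

From R = (v₀² / g) sin 2θ: v₀ = √(gR / sin 2θ).
v₀ = √(10.0 × 304 / sin 34.00°) = √(3040 / 0.5592) = √5436.4 = 73.73 m/s.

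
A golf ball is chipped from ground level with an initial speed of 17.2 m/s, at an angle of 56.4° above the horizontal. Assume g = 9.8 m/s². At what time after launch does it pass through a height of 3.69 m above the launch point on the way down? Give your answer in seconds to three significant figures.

2.64 s

Resolve: vₓ = 17.20 cos 56.4° = 9.518 m/s and v_y0 = 17.20 sin 56.4° = 14.33 m/s.
Set y = v_y0 t − ½ g t² = 3.69: 4.900 t² − 14.33 t + 3.69 = 0.
Quadratic formula: t = (14.33 ± √132.92) / 9.80 = (14.33 ± 11.53) / 9.80 → t = 0.2854 s or 2.638 s.
The descending-branch root is 2.638 s.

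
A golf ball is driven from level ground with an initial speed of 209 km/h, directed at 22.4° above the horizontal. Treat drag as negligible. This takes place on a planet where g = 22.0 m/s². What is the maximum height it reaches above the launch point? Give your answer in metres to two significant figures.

Convert: 209 km/h = 209/3.6 = 58.06 m/s.
Components: vₓ = 58.06 cos 22.4° = 53.68 m/s, v_y0 = 58.06 sin 22.4° = 22.12 m/s.
Maximum height: H = v_y0² / (2g) = 22.12² / (2 × 22.0) = 11.12 m.

11 m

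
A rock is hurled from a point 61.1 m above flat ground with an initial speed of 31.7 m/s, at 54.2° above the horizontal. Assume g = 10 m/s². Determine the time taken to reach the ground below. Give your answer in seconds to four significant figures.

Resolve: vₓ = 31.70 cos 54.2° = 18.54 m/s and v_y0 = 31.70 sin 54.2° = 25.71 m/s.
The projectile lands when y = 61.1 + (25.71) t − ½·10.0·t² = 0. Positive root: t = (25.71 + √(25.71² + 2·10.0·61.1)) / 10.0 = (25.71 + 43.39) / 10.0 = 6.910 s.

6.910 s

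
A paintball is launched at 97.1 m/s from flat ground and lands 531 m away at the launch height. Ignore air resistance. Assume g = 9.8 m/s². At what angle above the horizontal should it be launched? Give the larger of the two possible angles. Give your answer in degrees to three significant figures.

73.3°

From R = (v₀²/g) sin 2θ: sin 2θ = 9.80 × 531 / 9428.4 = 0.5519.
2θ = 33.50° or 180° − 33.50° = 146.5°, so θ = 16.75° or 73.25°.
The larger angle is 73.25°.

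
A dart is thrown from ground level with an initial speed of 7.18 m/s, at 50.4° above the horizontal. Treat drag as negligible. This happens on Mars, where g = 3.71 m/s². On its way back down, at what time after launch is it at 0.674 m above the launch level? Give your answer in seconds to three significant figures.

2.86 s

Horizontal component vₓ = 7.180 cos 50.4° = 4.577 m/s; vertical v_y0 = 7.180 sin 50.4° = 5.532 m/s.
Require v_y0 t − ½ g t² = 0.674, i.e. 1.855 t² − 5.532 t + 0.674 = 0.
Quadratic formula: t = (5.532 ± √25.605) / 3.71 = (5.532 ± 5.060) / 3.71 → t = 0.1273 s or 2.855 s.
The descending-branch root is 2.855 s.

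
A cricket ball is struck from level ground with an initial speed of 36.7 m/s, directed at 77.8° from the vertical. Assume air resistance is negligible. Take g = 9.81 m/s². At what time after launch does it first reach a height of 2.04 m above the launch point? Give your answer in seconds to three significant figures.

Horizontal component vₓ = 36.70 sin 77.8° = 35.87 m/s; vertical v_y0 = 36.70 cos 77.8° = 7.756 m/s.
Require v_y0 t − ½ g t² = 2.04, i.e. 4.905 t² − 7.756 t + 2.04 = 0.
t = [7.756 ± √(7.756² − 2·9.81·2.04)] / 9.81 = (7.756 ± 4.486) / 9.81, so t = 0.3333 s or t = 1.248 s.
The first (ascending) time is 0.3333 s.

0.333 s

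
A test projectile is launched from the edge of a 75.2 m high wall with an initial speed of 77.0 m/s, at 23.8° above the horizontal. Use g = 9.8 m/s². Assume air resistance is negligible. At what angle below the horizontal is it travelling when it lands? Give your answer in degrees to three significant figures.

35.0°

Components: vₓ = 77.00 cos 23.8° = 70.45 m/s, v_y0 = 77.00 sin 23.8° = 31.07 m/s.
The projectile lands when y = 75.2 + (31.07) t − ½·9.80·t² = 0. Positive root: t = (31.07 + √(31.07² + 2·9.80·75.2)) / 9.80 = (31.07 + 49.39) / 9.80 = 8.211 s.
At impact: v_y = v_y0 − g t = −49.39 m/s; vₓ = 70.45 m/s.
Angle below horizontal: arctan(|v_y|/vₓ) = arctan(49.39/70.45) = 35.03°.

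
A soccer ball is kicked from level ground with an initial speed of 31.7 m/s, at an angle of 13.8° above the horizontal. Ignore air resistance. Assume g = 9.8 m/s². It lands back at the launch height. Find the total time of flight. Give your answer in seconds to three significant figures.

1.54 s

vₓ = 31.70 cos 13.8° = 30.78 m/s; v_y0 = 31.70 sin 13.8° = 7.562 m/s.
It returns to y = 0 when t = 2 v_y0 / g = 2(7.562)/9.80 = 1.543 s.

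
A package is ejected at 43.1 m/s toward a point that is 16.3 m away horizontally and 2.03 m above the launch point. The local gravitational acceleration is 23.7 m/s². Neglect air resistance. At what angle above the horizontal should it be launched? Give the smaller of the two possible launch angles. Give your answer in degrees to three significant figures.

Trajectory: y = x tanθ − g x² (1 + tan²θ)/(2v₀²). With x = 16.3, y = 2.03, v₀ = 43.1, g = 23.7:
1.695 tan²θ − 16.3 tanθ + (3.725) = 0.
tanθ = [16.3 ± √(16.3² − 4 × 1.695 × (3.725))] / (2 × 1.695) = (16.3 ± 15.51) / 3.390, giving tanθ = 0.2342 or 9.383.
θ = 13.18° or 83.92°; the smaller is 13.18°.

13.2°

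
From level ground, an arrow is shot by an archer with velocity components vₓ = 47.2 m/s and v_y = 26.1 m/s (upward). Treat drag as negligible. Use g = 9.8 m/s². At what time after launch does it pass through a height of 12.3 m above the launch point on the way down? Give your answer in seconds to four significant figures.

Set y = v_y0 t − ½ g t² = 12.3: 4.900 t² − 26.10 t + 12.3 = 0.
Quadratic formula: t = (26.10 ± √440.13) / 9.80 = (26.10 ± 20.98) / 9.80 → t = 0.5225 s or 4.804 s.
The descending-branch root is 4.804 s.

4.804 s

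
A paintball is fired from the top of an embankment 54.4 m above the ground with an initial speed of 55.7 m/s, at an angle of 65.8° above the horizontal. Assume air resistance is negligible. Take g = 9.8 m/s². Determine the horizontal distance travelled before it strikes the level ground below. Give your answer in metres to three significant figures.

Components: vₓ = 55.70 cos 65.8° = 22.83 m/s, v_y0 = 55.70 sin 65.8° = 50.81 m/s.
Vertical motion (up positive, ground at y = 0): 4.900 t² − (50.81) t − 54.4 = 0, so t = (50.81 + √(50.81² + 2·9.80·54.4)) / 9.80 = (50.81 + 60.39) / 9.80 = 11.35 s.
Horizontal distance: R = vₓ t = 22.83 × 11.35 = 259.1 m.

259 m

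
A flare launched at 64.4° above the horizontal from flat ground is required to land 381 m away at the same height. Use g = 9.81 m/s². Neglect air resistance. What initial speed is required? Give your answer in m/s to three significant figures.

On level ground R = v₀² sin 2θ / g ⇒ v₀ = √(gR / sin 2θ).
v₀ = √(9.81 × 381 / sin 128.8°) = √(3738 / 0.7793) = √4795.9 = 69.25 m/s.

69.3 m/s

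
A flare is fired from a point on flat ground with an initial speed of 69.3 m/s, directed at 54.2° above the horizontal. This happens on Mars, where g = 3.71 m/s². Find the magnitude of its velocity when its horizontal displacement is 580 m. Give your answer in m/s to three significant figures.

Horizontal component vₓ = 69.30 cos 54.2° = 40.54 m/s; vertical v_y0 = 69.30 sin 54.2° = 56.21 m/s.
x = vₓ t ⇒ t = 580/40.54 = 14.31 s.
Vertical velocity there: v_y = v_y0 − g t = 56.21 − 3.71 × 14.31 = 3.125 m/s.
Speed: √(vₓ² + v_y²) = √(40.54² + 3.125²) = 40.66 m/s.

40.7 m/s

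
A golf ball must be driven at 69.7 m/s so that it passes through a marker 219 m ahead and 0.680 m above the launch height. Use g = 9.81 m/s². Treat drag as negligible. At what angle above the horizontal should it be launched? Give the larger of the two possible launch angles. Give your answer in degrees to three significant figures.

Trajectory: y = x tanθ − g x² (1 + tan²θ)/(2v₀²). With x = 219, y = 0.680, v₀ = 69.7, g = 9.81:
48.42 tan²θ − 219 tanθ + (49.10) = 0.
tanθ = [219 ± √(219² − 4 × 48.42 × (49.10))] / (2 × 48.42) = (219 ± 196.1) / 96.85, giving tanθ = 0.2366 or 4.286.
θ = 13.31° or 76.87°; the larger is 76.87°.

76.9°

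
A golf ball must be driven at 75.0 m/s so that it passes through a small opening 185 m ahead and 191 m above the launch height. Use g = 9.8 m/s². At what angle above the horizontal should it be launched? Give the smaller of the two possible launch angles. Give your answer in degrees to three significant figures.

58.2°

Trajectory: y = x tanθ − g x² (1 + tan²θ)/(2v₀²). With x = 185, y = 191, v₀ = 75.0, g = 9.80:
29.81 tan²θ − 185 tanθ + (220.8) = 0.
tanθ = [185 ± √(185² − 4 × 29.81 × (220.8))] / (2 × 29.81) = (185 ± 88.84) / 59.63, giving tanθ = 1.613 or 4.592.
θ = 58.20° or 77.72°; the smaller is 58.20°.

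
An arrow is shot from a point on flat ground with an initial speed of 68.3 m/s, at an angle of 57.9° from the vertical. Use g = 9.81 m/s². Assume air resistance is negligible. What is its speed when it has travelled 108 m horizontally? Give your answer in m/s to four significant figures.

Components: vₓ = 68.30 sin 57.9° = 57.86 m/s, v_y0 = 68.30 cos 57.9° = 36.29 m/s.
x = vₓ t ⇒ t = 108/57.86 = 1.867 s.
Vertical velocity there: v_y = v_y0 − g t = 36.29 − 9.81 × 1.867 = 17.98 m/s.
Speed: √(vₓ² + v_y²) = √(57.86² + 17.98²) = 60.59 m/s.

60.59 m/s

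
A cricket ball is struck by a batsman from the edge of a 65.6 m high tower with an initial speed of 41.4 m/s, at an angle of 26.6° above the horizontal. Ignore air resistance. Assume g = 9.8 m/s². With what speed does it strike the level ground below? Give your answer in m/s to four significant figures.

Components: vₓ = 41.40 cos 26.6° = 37.02 m/s, v_y0 = 41.40 sin 26.6° = 18.54 m/s.
Vertical motion (up positive, ground at y = 0): 4.900 t² − (18.54) t − 65.6 = 0, so t = (18.54 + √(18.54² + 2·9.80·65.6)) / 9.80 = (18.54 + 40.37) / 9.80 = 6.011 s.
Vertical velocity at impact: v_y = v_y0 − g t = 18.54 − 9.80 × 6.011 = −40.37 m/s.
Speed: |v| = √(vₓ² + v_y²) = √(37.02² + 40.37²) = 54.77 m/s.

54.77 m/s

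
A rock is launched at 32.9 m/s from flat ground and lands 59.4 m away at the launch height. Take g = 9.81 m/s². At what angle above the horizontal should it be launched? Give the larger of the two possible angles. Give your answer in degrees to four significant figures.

Level-ground range R = v₀² sin(2θ)/g ⇒ sin(2θ) = gR/v₀² = 9.81 × 59.4 / 32.9² = 0.5383.
2θ = 32.57° or 180° − 32.57° = 147.4°, so θ = 16.29° or 73.71°.
The larger angle is 73.71°.

73.71°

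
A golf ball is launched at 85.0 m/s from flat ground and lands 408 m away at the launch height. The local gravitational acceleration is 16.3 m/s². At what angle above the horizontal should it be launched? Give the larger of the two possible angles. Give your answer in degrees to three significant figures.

56.5°

R = v₀² sin 2θ / g gives sin 2θ = gR/v₀² = 16.3·408/85.0² = 0.9205.
2θ = 66.99° or 180° − 66.99° = 113.0°, so θ = 33.50° or 56.50°.
The larger angle is 56.50°.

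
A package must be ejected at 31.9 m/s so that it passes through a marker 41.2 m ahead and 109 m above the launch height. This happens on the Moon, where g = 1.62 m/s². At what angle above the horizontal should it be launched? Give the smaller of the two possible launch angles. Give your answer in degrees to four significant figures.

Trajectory: y = x tanθ − g x² (1 + tan²θ)/(2v₀²). With x = 41.2, y = 109, v₀ = 31.9, g = 1.62:
1.351 tan²θ − 41.2 tanθ + (110.4) = 0.
tanθ = [41.2 ± √(41.2² − 4 × 1.351 × (110.4))] / (2 × 1.351) = (41.2 ± 33.18) / 2.702, giving tanθ = 2.967 or 27.53.
θ = 71.37° or 87.92°; the smaller is 71.37°.

71.37°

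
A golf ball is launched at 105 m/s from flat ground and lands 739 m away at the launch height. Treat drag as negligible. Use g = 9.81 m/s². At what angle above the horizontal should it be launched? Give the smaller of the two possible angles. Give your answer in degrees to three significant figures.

R = v₀² sin 2θ / g gives sin 2θ = gR/v₀² = 9.81·739/105² = 0.6576.
2θ = 41.11° or 180° − 41.11° = 138.9°, so θ = 20.56° or 69.44°.
The smaller angle is 20.56°.

20.6°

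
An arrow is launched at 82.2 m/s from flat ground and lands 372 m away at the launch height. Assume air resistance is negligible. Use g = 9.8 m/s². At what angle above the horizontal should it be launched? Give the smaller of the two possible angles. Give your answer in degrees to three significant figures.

16.3°

Level-ground range R = v₀² sin(2θ)/g ⇒ sin(2θ) = gR/v₀² = 9.80 × 372 / 82.2² = 0.5395.
2θ = 32.65° or 180° − 32.65° = 147.3°, so θ = 16.33° or 73.67°.
The smaller angle is 16.33°.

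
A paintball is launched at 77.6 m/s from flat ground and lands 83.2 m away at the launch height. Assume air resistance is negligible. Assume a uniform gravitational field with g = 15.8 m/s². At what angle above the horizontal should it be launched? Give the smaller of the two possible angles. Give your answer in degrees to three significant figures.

6.30°

R = v₀² sin 2θ / g gives sin 2θ = gR/v₀² = 15.8·83.2/77.6² = 0.2183.
2θ = 12.61° or 180° − 12.61° = 167.4°, so θ = 6.305° or 83.70°.
The smaller angle is 6.305°.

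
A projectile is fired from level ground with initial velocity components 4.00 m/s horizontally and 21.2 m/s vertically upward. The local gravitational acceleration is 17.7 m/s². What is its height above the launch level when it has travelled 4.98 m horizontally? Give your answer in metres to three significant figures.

12.7 m

Time to reach x = 4.98 m: t = x/vₓ = 4.98/4.000 = 1.245 s.
Height: y = v_y0 t − ½ g t² = 21.20 × 1.245 − 8.850 × 1.245² = 26.39 − 13.72 = 12.68 m.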